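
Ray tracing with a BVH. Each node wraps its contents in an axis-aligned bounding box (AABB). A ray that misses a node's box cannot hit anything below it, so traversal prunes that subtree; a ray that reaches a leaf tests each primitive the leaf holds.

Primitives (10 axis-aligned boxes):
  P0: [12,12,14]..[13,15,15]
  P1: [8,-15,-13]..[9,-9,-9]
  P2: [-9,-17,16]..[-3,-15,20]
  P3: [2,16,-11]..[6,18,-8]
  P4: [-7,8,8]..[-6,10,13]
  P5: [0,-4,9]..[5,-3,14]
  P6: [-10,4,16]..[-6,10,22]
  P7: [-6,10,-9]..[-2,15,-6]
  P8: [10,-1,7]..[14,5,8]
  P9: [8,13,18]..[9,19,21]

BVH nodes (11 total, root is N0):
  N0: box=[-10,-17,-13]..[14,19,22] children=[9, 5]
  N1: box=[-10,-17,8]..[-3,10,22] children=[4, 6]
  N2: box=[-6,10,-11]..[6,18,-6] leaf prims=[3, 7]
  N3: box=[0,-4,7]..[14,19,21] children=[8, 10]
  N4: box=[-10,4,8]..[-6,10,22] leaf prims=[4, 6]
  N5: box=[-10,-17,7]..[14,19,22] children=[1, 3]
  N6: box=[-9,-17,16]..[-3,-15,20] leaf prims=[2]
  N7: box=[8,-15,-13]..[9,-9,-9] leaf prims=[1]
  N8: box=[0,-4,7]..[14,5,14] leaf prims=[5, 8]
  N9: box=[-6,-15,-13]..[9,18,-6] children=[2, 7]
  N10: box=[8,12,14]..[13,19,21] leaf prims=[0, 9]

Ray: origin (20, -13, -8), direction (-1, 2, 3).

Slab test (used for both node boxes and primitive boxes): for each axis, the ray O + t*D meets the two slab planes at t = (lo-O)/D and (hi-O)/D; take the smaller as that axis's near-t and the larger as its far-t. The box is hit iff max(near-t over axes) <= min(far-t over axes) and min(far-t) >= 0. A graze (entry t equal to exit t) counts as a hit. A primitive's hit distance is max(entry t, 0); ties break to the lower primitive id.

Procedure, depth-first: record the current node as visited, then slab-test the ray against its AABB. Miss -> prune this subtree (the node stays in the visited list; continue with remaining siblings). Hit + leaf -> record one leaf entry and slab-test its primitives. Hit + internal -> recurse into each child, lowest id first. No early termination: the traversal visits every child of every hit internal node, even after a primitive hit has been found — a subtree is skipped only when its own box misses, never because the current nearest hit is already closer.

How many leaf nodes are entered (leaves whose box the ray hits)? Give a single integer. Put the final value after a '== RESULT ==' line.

Walk:
N0 x:[6,30] y:[-2,16] z:[-5/3,10] -> hit [6,10], descend [5, 9]
  N5 x:[6,30] y:[-2,16] z:[5,10] -> hit [6,10], descend [1, 3]
    N1 x:[23,30] y:[-2,23/2] z:[16/3,10] -> miss, prune
    N3 x:[6,20] y:[9/2,16] z:[5,29/3] -> hit [6,29/3], descend [8, 10]
      N8 x:[6,20] y:[9/2,9] z:[5,22/3] -> hit [6,22/3] leaf, test {P5(miss), P8(miss)}
      N10 x:[7,12] y:[25/2,16] z:[22/3,29/3] -> miss, prune
  N9 x:[11,26] y:[-1,31/2] z:[-5/3,2/3] -> miss, prune

7 AABB tests over nodes [0, 5, 1, 3, 8, 10, 9]; 1 leaf entered; closest miss.

== RESULT ==
1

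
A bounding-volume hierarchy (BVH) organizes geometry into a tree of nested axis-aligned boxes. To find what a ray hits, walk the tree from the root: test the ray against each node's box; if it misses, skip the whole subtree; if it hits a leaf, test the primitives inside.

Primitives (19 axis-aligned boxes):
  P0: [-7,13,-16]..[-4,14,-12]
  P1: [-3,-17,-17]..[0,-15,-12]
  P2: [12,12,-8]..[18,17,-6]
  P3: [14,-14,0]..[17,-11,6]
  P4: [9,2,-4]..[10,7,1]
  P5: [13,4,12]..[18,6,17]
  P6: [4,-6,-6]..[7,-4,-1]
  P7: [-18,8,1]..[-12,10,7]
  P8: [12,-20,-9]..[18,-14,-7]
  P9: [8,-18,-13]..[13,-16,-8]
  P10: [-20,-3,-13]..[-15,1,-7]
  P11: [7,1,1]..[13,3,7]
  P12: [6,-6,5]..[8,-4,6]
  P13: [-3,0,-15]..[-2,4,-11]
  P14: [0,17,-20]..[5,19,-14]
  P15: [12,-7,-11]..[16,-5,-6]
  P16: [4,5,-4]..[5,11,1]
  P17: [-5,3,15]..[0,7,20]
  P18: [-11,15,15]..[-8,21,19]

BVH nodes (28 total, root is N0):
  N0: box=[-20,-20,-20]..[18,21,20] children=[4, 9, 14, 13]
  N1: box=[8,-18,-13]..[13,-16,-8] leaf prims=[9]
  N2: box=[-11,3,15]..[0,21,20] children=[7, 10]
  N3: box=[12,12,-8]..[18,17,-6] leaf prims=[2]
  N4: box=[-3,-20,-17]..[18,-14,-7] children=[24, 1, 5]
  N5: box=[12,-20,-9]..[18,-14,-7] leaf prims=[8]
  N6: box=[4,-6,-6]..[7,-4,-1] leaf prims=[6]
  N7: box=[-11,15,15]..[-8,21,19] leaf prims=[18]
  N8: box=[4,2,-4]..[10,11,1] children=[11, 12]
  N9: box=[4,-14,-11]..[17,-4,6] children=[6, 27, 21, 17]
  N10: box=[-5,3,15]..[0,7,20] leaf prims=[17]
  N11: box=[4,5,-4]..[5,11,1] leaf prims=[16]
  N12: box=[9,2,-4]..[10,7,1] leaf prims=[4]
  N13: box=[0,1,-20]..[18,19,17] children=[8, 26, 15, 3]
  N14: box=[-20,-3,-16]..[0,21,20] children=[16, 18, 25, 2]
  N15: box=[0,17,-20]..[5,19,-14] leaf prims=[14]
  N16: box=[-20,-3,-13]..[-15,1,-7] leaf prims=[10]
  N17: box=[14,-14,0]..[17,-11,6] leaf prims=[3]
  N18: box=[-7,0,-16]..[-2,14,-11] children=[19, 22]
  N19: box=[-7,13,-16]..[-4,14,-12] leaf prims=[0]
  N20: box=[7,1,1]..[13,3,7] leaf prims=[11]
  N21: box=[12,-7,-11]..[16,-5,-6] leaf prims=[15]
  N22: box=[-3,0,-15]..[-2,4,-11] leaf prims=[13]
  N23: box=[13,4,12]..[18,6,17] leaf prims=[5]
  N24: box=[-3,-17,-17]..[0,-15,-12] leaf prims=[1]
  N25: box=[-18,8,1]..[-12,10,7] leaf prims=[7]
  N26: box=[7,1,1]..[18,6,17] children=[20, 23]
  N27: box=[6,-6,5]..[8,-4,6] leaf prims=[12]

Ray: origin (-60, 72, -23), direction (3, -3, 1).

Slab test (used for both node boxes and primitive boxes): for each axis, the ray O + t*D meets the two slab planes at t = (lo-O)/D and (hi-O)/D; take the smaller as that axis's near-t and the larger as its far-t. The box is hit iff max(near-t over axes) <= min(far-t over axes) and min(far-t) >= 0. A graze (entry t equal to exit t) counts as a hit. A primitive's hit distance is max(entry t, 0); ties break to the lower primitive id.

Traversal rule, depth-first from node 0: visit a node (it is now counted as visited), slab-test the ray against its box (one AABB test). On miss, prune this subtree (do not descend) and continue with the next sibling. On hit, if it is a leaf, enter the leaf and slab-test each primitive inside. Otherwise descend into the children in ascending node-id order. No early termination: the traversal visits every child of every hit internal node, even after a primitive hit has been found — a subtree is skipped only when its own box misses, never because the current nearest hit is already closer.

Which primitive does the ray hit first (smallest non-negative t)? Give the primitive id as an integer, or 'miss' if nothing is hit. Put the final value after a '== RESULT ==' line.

Traverse from the root:
N0 x:[40/3,26] y:[17,92/3] z:[3,43] -> hit [17,26], descend [4, 9, 13, 14]
  N4 x:[19,26] y:[86/3,92/3] z:[6,16] -> miss, prune
  N9 x:[64/3,77/3] y:[76/3,86/3] z:[12,29] -> hit [76/3,77/3], descend [6, 17, 21, 27]
    N6 x:[64/3,67/3] y:[76/3,26] z:[17,22] -> miss, prune
    N17 x:[74/3,77/3] y:[83/3,86/3] z:[23,29] -> miss, prune
    N21 x:[24,76/3] y:[77/3,79/3] z:[12,17] -> miss, prune
    N27 x:[22,68/3] y:[76/3,26] z:[28,29] -> miss, prune
  N13 x:[20,26] y:[53/3,71/3] z:[3,40] -> hit [20,71/3], descend [3, 8, 15, 26]
    N3 x:[24,26] y:[55/3,20] z:[15,17] -> miss, prune
    N8 x:[64/3,70/3] y:[61/3,70/3] z:[19,24] -> hit [64/3,70/3], descend [11, 12]
      N11 x:[64/3,65/3] y:[61/3,67/3] z:[19,24] -> hit [64/3,65/3] leaf, test {P16@t=64/3}
      N12 x:[23,70/3] y:[65/3,70/3] z:[19,24] -> hit [23,70/3] leaf, test {P4@t=23}
    N15 x:[20,65/3] y:[53/3,55/3] z:[3,9] -> miss, prune
    N26 x:[67/3,26] y:[22,71/3] z:[24,40] -> miss, prune
  N14 x:[40/3,20] y:[17,25] z:[7,43] -> hit [17,20], descend [2, 16, 18, 25]
    N2 x:[49/3,20] y:[17,23] z:[38,43] -> miss, prune
    N16 x:[40/3,15] y:[71/3,25] z:[10,16] -> miss, prune
    N18 x:[53/3,58/3] y:[58/3,24] z:[7,12] -> miss, prune
    N25 x:[14,16] y:[62/3,64/3] z:[24,30] -> miss, prune

Summary -> nodes [0, 4, 9, 6, 17, 21, 27, 13, 3, 8, 11, 12, 15, 26, 14, 2, 16, 18, 25]; box-tests=19; leaf-entries=2; first=P16

== RESULT ==
16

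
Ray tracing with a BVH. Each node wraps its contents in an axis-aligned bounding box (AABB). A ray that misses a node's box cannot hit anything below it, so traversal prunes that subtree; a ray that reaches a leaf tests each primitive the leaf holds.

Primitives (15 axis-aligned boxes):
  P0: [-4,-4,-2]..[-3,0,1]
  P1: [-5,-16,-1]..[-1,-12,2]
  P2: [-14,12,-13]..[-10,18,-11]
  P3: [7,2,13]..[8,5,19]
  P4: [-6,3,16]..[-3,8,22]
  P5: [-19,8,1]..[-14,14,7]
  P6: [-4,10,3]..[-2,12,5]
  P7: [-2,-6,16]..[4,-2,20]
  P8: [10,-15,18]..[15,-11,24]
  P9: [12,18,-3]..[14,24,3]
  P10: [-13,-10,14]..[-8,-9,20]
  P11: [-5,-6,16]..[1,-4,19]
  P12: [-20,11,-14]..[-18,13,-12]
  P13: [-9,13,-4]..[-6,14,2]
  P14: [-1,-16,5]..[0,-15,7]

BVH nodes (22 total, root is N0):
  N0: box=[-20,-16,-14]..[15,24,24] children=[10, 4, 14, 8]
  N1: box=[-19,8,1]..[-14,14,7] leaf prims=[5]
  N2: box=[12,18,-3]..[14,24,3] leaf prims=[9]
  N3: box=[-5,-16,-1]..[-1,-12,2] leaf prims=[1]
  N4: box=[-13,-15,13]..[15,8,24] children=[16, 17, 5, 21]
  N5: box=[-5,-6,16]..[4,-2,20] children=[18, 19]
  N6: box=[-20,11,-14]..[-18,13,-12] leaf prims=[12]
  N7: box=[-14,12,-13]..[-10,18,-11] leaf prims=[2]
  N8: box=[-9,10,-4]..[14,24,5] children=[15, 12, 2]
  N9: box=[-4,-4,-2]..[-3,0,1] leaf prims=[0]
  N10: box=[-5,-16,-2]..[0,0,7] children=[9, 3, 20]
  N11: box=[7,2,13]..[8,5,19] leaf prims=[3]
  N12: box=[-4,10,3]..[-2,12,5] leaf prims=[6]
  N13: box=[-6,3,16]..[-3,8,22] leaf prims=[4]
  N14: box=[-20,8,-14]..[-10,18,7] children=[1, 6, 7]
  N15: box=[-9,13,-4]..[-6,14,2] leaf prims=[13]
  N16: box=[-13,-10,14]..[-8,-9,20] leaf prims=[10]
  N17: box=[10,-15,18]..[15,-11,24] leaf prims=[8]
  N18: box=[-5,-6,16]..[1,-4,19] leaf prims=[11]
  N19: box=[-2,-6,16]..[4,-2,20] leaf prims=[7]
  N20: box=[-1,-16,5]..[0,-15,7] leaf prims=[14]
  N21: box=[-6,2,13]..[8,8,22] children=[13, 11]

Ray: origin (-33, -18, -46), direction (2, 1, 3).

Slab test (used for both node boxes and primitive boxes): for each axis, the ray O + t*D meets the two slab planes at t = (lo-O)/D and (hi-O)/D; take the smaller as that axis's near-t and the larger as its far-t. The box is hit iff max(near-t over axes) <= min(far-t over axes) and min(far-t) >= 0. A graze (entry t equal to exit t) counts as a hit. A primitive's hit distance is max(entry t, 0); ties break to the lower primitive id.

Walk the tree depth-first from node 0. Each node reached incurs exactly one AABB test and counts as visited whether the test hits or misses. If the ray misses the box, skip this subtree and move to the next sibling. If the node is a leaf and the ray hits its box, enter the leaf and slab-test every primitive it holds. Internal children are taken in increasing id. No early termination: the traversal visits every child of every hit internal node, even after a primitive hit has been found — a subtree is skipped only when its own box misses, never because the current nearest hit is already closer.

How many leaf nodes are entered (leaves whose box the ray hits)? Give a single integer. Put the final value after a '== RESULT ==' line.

Walk:
N0 x:[13/2,24] y:[2,42] z:[32/3,70/3] -> hit [32/3,70/3], descend [4, 8, 10, 14]
  N4 x:[10,24] y:[3,26] z:[59/3,70/3] -> hit [59/3,70/3], descend [5, 16, 17, 21]
    N5 x:[14,37/2] y:[12,16] z:[62/3,22] -> miss, prune
    N16 x:[10,25/2] y:[8,9] z:[20,22] -> miss, prune
    N17 x:[43/2,24] y:[3,7] z:[64/3,70/3] -> miss, prune
    N21 x:[27/2,41/2] y:[20,26] z:[59/3,68/3] -> hit [20,41/2], descend [11, 13]
      N11 x:[20,41/2] y:[20,23] z:[59/3,65/3] -> hit [20,41/2] leaf, test {P3@t=20}
      N13 x:[27/2,15] y:[21,26] z:[62/3,68/3] -> miss, prune
  N8 x:[12,47/2] y:[28,42] z:[14,17] -> miss, prune
  N10 x:[14,33/2] y:[2,18] z:[44/3,53/3] -> hit [44/3,33/2], descend [3, 9, 20]
    N3 x:[14,16] y:[2,6] z:[15,16] -> miss, prune
    N9 x:[29/2,15] y:[14,18] z:[44/3,47/3] -> hit [44/3,15] leaf, test {P0@t=44/3}
    N20 x:[16,33/2] y:[2,3] z:[17,53/3] -> miss, prune
  N14 x:[13/2,23/2] y:[26,36] z:[32/3,53/3] -> miss, prune

order=[0, 4, 5, 16, 17, 21, 11, 13, 8, 10, 3, 9, 20, 14]  |boxes|=14  |leaves|=2  hit=P0

== RESULT ==
2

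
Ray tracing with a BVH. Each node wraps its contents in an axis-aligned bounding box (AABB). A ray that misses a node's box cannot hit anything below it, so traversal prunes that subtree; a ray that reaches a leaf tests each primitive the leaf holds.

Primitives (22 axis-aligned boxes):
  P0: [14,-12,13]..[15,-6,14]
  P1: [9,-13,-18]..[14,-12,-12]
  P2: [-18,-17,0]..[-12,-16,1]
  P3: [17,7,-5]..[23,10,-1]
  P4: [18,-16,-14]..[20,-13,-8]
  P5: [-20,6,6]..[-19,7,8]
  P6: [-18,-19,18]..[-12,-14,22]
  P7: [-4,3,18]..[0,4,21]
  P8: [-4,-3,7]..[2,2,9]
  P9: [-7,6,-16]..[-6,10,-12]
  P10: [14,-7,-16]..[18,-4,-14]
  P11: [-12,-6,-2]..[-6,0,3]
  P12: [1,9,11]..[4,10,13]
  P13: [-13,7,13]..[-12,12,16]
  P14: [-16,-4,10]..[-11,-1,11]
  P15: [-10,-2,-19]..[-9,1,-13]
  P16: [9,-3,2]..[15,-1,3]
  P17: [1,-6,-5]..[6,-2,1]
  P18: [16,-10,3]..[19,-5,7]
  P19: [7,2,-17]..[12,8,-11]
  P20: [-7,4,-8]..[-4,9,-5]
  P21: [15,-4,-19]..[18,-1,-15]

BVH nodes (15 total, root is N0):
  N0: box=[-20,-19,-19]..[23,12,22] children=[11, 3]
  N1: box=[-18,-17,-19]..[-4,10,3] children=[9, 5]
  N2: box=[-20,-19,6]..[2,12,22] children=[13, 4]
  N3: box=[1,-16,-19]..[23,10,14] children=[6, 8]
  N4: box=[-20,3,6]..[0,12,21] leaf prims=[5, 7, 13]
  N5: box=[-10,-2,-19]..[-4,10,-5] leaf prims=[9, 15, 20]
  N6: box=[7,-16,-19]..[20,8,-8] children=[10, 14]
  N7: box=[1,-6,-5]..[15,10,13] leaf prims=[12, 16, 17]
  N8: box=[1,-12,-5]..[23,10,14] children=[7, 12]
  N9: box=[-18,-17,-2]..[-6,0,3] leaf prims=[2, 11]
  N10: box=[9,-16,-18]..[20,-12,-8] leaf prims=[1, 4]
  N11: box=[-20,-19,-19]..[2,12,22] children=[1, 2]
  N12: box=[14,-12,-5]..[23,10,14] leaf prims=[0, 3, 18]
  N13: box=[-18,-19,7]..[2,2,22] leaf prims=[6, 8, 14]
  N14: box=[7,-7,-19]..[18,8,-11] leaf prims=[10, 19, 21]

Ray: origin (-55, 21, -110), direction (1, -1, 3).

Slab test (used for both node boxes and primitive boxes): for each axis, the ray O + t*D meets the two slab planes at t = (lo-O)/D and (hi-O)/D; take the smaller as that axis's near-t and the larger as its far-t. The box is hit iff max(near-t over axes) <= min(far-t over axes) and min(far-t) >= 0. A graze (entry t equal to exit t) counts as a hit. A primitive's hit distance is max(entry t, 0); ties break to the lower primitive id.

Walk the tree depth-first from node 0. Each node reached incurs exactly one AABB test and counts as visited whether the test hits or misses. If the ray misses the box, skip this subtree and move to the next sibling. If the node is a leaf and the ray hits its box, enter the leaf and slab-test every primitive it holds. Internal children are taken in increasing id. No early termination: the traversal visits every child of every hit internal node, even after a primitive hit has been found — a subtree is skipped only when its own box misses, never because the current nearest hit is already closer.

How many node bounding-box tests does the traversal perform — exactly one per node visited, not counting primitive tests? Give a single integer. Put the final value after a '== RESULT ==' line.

Walk:
N0 x:[35,78] y:[9,40] z:[91/3,44] -> hit [35,40], descend [3, 11]
  N3 x:[56,78] y:[11,37] z:[91/3,124/3] -> miss, prune
  N11 x:[35,57] y:[9,40] z:[91/3,44] -> hit [35,40], descend [1, 2]
    N1 x:[37,51] y:[11,38] z:[91/3,113/3] -> hit [37,113/3], descend [5, 9]
      N5 x:[45,51] y:[11,23] z:[91/3,35] -> miss, prune
      N9 x:[37,49] y:[21,38] z:[36,113/3] -> hit [37,113/3] leaf, test {P2@t=37, P11(miss)}
    N2 x:[35,57] y:[9,40] z:[116/3,44] -> hit [116/3,40], descend [4, 13]
      N4 x:[35,55] y:[9,18] z:[116/3,131/3] -> miss, prune
      N13 x:[37,57] y:[19,40] z:[39,44] -> hit [39,40] leaf, test {P6(miss), P8(miss), P14(miss)}

Visited [0, 3, 11, 1, 5, 9, 2, 4, 13]. Tests: 9 box, 2 leaf. Nearest: P2.

== RESULT ==
9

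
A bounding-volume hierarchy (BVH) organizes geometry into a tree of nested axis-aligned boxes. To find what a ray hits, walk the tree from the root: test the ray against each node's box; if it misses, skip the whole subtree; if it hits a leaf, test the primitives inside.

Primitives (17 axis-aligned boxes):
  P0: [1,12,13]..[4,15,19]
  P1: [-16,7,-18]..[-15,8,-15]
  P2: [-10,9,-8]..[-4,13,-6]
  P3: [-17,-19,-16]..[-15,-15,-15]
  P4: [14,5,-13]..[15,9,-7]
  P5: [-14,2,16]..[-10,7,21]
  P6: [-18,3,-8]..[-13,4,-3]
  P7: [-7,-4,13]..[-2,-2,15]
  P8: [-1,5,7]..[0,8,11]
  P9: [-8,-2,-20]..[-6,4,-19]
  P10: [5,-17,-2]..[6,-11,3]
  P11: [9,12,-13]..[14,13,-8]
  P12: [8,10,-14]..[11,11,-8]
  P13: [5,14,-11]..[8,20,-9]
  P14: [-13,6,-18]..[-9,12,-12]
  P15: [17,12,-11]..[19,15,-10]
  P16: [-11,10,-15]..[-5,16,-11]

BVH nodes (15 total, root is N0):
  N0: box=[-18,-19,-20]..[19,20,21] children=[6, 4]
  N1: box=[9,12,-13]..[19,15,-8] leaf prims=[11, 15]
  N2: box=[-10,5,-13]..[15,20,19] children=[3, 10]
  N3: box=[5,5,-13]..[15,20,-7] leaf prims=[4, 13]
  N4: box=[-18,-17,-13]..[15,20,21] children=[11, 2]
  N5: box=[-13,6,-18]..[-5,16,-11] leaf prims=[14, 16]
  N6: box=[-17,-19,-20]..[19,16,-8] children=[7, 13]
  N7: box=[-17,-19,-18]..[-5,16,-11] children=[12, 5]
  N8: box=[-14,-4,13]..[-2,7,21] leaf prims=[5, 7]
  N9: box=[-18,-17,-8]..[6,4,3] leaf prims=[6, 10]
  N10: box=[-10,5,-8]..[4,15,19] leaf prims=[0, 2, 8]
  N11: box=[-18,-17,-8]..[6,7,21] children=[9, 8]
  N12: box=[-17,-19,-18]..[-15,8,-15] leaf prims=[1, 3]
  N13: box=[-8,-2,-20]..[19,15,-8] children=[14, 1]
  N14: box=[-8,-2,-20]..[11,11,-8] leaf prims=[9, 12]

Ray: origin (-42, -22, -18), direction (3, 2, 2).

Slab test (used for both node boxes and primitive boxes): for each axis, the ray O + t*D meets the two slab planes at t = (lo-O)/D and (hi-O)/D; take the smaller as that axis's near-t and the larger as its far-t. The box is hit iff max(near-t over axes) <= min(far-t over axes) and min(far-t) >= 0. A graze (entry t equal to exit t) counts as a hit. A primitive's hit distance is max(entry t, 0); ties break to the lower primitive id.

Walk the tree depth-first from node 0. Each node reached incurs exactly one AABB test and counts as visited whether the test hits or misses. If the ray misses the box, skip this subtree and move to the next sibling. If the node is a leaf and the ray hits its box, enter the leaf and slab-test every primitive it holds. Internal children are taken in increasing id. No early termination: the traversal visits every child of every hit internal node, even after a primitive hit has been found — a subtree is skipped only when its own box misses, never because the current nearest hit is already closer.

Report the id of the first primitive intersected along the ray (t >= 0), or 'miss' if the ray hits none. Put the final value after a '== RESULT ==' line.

Traverse from the root:
N0 x:[8,61/3] y:[3/2,21] z:[-1,39/2] -> hit [8,39/2], descend [4, 6]
  N4 x:[8,19] y:[5/2,21] z:[5/2,39/2] -> hit [8,19], descend [2, 11]
    N2 x:[32/3,19] y:[27/2,21] z:[5/2,37/2] -> hit [27/2,37/2], descend [3, 10]
      N3 x:[47/3,19] y:[27/2,21] z:[5/2,11/2] -> miss, prune
      N10 x:[32/3,46/3] y:[27/2,37/2] z:[5,37/2] -> hit [27/2,46/3] leaf, test {P0(miss), P2(miss), P8@t=41/3}
    N11 x:[8,16] y:[5/2,29/2] z:[5,39/2] -> hit [8,29/2], descend [8, 9]
      N8 x:[28/3,40/3] y:[9,29/2] z:[31/2,39/2] -> miss, prune
      N9 x:[8,16] y:[5/2,13] z:[5,21/2] -> hit [8,21/2] leaf, test {P6(miss), P10(miss)}
  N6 x:[25/3,61/3] y:[3/2,19] z:[-1,5] -> miss, prune

9 AABB tests over nodes [0, 4, 2, 3, 10, 11, 8, 9, 6]; 2 leaves entered; closest P8.

== RESULT ==
8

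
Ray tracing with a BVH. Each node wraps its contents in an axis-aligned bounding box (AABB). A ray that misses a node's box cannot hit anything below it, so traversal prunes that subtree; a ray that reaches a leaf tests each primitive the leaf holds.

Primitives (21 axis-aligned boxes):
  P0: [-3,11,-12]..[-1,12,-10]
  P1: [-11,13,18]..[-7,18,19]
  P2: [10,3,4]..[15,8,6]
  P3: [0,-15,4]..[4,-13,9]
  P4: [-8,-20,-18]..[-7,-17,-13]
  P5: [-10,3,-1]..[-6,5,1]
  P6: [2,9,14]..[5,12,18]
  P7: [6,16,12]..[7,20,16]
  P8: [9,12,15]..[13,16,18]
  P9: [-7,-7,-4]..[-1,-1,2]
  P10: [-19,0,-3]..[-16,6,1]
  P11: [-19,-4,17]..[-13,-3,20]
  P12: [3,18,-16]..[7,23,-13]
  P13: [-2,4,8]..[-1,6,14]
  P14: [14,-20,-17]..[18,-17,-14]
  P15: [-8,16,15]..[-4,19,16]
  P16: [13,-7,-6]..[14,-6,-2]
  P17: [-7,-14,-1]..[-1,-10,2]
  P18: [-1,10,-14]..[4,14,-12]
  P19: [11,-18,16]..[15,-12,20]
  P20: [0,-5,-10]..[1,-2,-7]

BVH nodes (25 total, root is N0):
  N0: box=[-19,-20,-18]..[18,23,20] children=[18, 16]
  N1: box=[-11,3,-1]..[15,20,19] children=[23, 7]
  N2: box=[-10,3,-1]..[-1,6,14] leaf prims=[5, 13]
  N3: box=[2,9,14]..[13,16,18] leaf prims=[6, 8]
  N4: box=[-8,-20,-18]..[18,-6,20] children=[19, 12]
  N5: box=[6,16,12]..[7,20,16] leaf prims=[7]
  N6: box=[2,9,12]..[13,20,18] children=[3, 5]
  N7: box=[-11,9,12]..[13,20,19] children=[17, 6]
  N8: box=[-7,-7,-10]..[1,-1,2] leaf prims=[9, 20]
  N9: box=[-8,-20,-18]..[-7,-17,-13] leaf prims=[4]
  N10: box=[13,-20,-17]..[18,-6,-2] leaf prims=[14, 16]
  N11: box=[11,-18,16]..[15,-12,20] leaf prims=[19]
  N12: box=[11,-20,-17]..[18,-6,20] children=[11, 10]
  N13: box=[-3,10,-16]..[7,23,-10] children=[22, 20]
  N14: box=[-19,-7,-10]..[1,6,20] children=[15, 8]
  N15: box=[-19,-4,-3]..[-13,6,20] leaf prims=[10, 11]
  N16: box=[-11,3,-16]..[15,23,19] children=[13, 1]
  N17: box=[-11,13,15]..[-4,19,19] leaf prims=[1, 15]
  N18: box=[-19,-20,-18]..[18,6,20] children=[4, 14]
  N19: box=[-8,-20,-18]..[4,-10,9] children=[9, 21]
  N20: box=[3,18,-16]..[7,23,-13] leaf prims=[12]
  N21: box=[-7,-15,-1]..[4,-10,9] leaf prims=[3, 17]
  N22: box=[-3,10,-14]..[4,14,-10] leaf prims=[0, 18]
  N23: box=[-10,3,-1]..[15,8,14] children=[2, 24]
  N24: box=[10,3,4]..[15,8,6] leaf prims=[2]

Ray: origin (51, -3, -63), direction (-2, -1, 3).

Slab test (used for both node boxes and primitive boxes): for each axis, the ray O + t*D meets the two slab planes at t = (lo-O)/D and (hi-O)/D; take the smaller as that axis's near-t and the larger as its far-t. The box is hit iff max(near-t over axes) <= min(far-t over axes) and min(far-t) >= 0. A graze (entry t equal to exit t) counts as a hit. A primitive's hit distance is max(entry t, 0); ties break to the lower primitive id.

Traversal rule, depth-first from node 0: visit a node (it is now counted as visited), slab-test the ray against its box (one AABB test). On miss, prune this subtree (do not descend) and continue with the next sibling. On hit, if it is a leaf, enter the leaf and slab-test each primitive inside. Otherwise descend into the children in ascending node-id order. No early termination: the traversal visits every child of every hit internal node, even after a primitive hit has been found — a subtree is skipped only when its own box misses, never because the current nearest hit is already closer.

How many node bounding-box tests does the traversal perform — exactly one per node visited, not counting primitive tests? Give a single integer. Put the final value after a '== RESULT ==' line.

Traverse from the root:
N0 x:[33/2,35] y:[-26,17] z:[15,83/3] -> hit [33/2,17], descend [16, 18]
  N16 x:[18,31] y:[-26,-6] z:[47/3,82/3] -> miss, prune
  N18 x:[33/2,35] y:[-9,17] z:[15,83/3] -> hit [33/2,17], descend [4, 14]
    N4 x:[33/2,59/2] y:[3,17] z:[15,83/3] -> hit [33/2,17], descend [12, 19]
      N12 x:[33/2,20] y:[3,17] z:[46/3,83/3] -> hit [33/2,17], descend [10, 11]
        N10 x:[33/2,19] y:[3,17] z:[46/3,61/3] -> hit [33/2,17] leaf, test {P14(miss), P16(miss)}
        N11 x:[18,20] y:[9,15] z:[79/3,83/3] -> miss, prune
      N19 x:[47/2,59/2] y:[7,17] z:[15,24] -> miss, prune
    N14 x:[25,35] y:[-9,4] z:[53/3,83/3] -> miss, prune

order=[0, 16, 18, 4, 12, 10, 11, 19, 14]  |boxes|=9  |leaves|=1  hit=miss

== RESULT ==
9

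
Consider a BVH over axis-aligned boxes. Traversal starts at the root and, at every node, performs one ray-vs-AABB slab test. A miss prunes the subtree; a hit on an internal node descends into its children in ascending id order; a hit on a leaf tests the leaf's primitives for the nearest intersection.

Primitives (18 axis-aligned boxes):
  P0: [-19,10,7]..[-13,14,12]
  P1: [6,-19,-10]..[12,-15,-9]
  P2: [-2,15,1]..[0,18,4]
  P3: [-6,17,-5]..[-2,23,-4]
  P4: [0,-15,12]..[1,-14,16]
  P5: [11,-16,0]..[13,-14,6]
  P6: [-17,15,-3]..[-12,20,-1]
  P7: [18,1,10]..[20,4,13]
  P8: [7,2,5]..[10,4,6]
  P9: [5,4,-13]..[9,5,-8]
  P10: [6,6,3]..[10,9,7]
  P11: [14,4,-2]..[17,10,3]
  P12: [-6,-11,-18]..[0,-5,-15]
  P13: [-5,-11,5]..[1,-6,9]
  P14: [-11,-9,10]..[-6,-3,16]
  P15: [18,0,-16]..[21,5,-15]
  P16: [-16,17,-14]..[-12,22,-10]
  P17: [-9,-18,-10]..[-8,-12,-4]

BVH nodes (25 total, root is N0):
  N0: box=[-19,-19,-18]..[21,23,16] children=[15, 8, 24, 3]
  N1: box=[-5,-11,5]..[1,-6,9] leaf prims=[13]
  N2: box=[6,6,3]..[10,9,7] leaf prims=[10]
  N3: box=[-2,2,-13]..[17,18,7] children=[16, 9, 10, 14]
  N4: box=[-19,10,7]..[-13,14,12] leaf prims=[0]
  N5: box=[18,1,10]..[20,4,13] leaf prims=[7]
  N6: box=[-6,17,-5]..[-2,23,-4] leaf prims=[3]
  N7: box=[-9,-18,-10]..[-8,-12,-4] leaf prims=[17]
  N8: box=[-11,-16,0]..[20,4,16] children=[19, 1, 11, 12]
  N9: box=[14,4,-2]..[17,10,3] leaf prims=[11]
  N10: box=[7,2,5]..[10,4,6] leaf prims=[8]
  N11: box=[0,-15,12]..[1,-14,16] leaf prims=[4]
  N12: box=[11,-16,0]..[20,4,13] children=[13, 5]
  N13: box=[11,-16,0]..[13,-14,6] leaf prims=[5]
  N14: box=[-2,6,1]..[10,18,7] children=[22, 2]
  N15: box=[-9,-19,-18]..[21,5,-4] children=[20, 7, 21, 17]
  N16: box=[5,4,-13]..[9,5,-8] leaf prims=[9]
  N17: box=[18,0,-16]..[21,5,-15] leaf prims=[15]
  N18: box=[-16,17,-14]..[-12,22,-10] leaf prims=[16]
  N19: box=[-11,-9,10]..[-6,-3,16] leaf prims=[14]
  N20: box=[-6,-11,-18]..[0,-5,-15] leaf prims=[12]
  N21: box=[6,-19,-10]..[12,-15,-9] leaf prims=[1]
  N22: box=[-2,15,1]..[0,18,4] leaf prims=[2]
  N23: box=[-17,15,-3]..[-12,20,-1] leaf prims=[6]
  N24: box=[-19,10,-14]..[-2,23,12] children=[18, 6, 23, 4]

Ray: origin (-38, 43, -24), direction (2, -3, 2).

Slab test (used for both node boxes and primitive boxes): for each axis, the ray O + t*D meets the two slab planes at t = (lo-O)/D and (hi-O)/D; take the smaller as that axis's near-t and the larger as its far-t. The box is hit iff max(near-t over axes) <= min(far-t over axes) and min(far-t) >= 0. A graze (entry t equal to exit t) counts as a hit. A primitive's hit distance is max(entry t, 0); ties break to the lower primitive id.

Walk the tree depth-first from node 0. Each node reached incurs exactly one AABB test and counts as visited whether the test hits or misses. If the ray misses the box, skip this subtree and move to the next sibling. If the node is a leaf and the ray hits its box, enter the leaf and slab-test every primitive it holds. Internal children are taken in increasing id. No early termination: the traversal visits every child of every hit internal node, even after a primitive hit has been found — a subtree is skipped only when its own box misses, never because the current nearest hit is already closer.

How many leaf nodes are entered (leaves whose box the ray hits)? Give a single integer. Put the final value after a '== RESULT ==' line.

Walk:
N0 x:[19/2,59/2] y:[20/3,62/3] z:[3,20] -> hit [19/2,20], descend [3, 8, 15, 24]
  N3 x:[18,55/2] y:[25/3,41/3] z:[11/2,31/2] -> miss, prune
  N8 x:[27/2,29] y:[13,59/3] z:[12,20] -> hit [27/2,59/3], descend [1, 11, 12, 19]
    N1 x:[33/2,39/2] y:[49/3,18] z:[29/2,33/2] -> hit [33/2,33/2] leaf, test {P13@t=33/2}
    N11 x:[19,39/2] y:[19,58/3] z:[18,20] -> hit [19,58/3] leaf, test {P4@t=19}
    N12 x:[49/2,29] y:[13,59/3] z:[12,37/2] -> miss, prune
    N19 x:[27/2,16] y:[46/3,52/3] z:[17,20] -> miss, prune
  N15 x:[29/2,59/2] y:[38/3,62/3] z:[3,10] -> miss, prune
  N24 x:[19/2,18] y:[20/3,11] z:[5,18] -> hit [19/2,11], descend [4, 6, 18, 23]
    N4 x:[19/2,25/2] y:[29/3,11] z:[31/2,18] -> miss, prune
    N6 x:[16,18] y:[20/3,26/3] z:[19/2,10] -> miss, prune
    N18 x:[11,13] y:[7,26/3] z:[5,7] -> miss, prune
    N23 x:[21/2,13] y:[23/3,28/3] z:[21/2,23/2] -> miss, prune

Summary -> nodes [0, 3, 8, 1, 11, 12, 19, 15, 24, 4, 6, 18, 23]; box-tests=13; leaf-entries=2; first=P13

== RESULT ==
2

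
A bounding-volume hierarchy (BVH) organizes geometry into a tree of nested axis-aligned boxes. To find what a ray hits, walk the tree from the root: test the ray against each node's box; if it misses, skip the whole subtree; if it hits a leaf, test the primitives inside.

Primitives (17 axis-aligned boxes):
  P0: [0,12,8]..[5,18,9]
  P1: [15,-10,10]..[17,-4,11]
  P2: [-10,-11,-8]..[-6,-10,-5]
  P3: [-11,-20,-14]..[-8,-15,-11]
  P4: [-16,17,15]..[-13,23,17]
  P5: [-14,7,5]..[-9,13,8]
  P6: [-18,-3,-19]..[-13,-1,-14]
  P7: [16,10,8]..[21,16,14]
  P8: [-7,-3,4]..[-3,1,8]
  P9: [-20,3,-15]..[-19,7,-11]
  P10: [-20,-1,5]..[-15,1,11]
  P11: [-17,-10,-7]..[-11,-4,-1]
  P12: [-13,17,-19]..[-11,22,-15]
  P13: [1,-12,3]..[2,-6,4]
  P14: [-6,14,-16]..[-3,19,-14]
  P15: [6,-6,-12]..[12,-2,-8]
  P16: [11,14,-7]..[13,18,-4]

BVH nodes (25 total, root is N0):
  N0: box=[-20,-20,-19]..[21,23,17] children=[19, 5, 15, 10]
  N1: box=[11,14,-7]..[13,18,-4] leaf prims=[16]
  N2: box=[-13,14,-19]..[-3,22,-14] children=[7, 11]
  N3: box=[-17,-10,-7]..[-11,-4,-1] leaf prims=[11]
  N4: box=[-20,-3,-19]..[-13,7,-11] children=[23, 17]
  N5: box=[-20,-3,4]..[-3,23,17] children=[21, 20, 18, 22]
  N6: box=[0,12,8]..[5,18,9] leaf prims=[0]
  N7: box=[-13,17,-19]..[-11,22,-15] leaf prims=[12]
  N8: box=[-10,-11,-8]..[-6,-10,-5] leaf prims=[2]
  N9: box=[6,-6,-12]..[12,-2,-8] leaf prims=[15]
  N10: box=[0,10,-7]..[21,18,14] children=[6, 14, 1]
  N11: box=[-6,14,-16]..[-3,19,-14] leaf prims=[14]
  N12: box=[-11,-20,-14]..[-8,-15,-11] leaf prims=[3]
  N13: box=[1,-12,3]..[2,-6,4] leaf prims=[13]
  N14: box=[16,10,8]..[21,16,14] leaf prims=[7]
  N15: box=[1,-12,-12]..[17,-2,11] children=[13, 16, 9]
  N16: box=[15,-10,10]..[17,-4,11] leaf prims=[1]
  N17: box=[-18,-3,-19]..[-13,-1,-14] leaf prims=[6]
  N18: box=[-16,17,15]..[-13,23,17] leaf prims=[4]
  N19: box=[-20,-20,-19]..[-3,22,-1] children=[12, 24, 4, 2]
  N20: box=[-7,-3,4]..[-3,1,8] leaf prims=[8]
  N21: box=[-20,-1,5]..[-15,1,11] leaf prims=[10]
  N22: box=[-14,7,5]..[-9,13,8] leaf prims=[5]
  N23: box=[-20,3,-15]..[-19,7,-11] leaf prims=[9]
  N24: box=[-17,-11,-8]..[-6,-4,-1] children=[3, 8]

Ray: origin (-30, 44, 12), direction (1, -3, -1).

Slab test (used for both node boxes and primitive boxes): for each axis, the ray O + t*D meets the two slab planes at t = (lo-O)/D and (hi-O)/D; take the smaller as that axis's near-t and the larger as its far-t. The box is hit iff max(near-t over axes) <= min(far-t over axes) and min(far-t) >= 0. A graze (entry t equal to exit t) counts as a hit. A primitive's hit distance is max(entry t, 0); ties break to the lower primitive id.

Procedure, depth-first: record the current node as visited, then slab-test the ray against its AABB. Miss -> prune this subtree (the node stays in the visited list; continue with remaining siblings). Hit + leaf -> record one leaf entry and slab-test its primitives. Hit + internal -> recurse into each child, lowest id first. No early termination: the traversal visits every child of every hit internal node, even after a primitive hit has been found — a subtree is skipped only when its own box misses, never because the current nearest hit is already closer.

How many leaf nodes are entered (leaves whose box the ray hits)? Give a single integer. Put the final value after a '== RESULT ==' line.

Traverse from the root:
N0 x:[10,51] y:[7,64/3] z:[-5,31] -> hit [10,64/3], descend [5, 10, 15, 19]
  N5 x:[10,27] y:[7,47/3] z:[-5,8] -> miss, prune
  N10 x:[30,51] y:[26/3,34/3] z:[-2,19] -> miss, prune
  N15 x:[31,47] y:[46/3,56/3] z:[1,24] -> miss, prune
  N19 x:[10,27] y:[22/3,64/3] z:[13,31] -> hit [13,64/3], descend [2, 4, 12, 24]
    N2 x:[17,27] y:[22/3,10] z:[26,31] -> miss, prune
    N4 x:[10,17] y:[37/3,47/3] z:[23,31] -> miss, prune
    N12 x:[19,22] y:[59/3,64/3] z:[23,26] -> miss, prune
    N24 x:[13,24] y:[16,55/3] z:[13,20] -> hit [16,55/3], descend [3, 8]
      N3 x:[13,19] y:[16,18] z:[13,19] -> hit [16,18] leaf, test {P11@t=16}
      N8 x:[20,24] y:[18,55/3] z:[17,20] -> miss, prune

11 AABB tests over nodes [0, 5, 10, 15, 19, 2, 4, 12, 24, 3, 8]; 1 leaf entered; closest P11.

== RESULT ==
1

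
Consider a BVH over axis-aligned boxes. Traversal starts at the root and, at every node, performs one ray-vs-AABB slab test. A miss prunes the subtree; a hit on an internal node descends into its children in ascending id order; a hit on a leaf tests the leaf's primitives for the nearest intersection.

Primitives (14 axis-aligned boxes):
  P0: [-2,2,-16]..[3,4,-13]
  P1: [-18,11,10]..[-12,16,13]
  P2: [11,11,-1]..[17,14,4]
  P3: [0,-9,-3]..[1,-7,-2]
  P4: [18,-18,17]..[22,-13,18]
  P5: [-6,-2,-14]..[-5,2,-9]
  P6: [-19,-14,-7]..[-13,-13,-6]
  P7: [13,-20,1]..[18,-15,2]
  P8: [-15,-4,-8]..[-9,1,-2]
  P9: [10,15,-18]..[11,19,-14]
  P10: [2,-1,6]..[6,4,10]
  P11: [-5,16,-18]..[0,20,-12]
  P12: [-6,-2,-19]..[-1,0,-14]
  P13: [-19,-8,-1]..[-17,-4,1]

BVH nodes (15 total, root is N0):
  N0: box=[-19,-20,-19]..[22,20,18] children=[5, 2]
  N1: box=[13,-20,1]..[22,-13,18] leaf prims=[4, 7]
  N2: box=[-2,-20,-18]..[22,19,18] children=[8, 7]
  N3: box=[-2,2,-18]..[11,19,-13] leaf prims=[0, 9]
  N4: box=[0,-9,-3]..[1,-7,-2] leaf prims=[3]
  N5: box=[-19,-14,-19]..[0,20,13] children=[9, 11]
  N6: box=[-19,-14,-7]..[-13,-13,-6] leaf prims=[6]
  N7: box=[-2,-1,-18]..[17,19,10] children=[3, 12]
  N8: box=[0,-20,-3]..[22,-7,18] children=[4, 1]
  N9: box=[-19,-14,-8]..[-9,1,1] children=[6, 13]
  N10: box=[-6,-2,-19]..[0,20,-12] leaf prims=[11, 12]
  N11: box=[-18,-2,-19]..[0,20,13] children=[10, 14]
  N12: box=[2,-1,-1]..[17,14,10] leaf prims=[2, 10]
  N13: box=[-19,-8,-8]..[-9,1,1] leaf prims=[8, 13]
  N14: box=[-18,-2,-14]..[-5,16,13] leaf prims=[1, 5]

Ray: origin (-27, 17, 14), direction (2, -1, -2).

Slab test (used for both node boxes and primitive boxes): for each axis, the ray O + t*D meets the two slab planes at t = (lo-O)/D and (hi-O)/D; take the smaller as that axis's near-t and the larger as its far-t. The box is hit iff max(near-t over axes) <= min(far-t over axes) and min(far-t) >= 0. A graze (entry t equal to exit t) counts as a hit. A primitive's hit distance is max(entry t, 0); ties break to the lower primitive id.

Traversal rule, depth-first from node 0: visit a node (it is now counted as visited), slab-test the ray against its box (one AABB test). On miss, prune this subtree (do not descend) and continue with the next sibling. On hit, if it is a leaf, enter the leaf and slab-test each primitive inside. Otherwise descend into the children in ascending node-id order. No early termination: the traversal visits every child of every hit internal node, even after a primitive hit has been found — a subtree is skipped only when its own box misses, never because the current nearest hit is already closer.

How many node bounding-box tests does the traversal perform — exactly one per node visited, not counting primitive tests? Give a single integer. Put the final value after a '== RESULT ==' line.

Walk:
N0 x:[4,49/2] y:[-3,37] z:[-2,33/2] -> hit [4,33/2], descend [2, 5]
  N2 x:[25/2,49/2] y:[-2,37] z:[-2,16] -> hit [25/2,16], descend [7, 8]
    N7 x:[25/2,22] y:[-2,18] z:[2,16] -> hit [25/2,16], descend [3, 12]
      N3 x:[25/2,19] y:[-2,15] z:[27/2,16] -> hit [27/2,15] leaf, test {P0@t=27/2, P9(miss)}
      N12 x:[29/2,22] y:[3,18] z:[2,15/2] -> miss, prune
    N8 x:[27/2,49/2] y:[24,37] z:[-2,17/2] -> miss, prune
  N5 x:[4,27/2] y:[-3,31] z:[1/2,33/2] -> hit [4,27/2], descend [9, 11]
    N9 x:[4,9] y:[16,31] z:[13/2,11] -> miss, prune
    N11 x:[9/2,27/2] y:[-3,19] z:[1/2,33/2] -> hit [9/2,27/2], descend [10, 14]
      N10 x:[21/2,27/2] y:[-3,19] z:[13,33/2] -> hit [13,27/2] leaf, test {P11(miss), P12(miss)}
      N14 x:[9/2,11] y:[1,19] z:[1/2,14] -> hit [9/2,11] leaf, test {P1(miss), P5(miss)}

Visited [0, 2, 7, 3, 12, 8, 5, 9, 11, 10, 14]. Tests: 11 box, 3 leaf. Nearest: P0.

== RESULT ==
11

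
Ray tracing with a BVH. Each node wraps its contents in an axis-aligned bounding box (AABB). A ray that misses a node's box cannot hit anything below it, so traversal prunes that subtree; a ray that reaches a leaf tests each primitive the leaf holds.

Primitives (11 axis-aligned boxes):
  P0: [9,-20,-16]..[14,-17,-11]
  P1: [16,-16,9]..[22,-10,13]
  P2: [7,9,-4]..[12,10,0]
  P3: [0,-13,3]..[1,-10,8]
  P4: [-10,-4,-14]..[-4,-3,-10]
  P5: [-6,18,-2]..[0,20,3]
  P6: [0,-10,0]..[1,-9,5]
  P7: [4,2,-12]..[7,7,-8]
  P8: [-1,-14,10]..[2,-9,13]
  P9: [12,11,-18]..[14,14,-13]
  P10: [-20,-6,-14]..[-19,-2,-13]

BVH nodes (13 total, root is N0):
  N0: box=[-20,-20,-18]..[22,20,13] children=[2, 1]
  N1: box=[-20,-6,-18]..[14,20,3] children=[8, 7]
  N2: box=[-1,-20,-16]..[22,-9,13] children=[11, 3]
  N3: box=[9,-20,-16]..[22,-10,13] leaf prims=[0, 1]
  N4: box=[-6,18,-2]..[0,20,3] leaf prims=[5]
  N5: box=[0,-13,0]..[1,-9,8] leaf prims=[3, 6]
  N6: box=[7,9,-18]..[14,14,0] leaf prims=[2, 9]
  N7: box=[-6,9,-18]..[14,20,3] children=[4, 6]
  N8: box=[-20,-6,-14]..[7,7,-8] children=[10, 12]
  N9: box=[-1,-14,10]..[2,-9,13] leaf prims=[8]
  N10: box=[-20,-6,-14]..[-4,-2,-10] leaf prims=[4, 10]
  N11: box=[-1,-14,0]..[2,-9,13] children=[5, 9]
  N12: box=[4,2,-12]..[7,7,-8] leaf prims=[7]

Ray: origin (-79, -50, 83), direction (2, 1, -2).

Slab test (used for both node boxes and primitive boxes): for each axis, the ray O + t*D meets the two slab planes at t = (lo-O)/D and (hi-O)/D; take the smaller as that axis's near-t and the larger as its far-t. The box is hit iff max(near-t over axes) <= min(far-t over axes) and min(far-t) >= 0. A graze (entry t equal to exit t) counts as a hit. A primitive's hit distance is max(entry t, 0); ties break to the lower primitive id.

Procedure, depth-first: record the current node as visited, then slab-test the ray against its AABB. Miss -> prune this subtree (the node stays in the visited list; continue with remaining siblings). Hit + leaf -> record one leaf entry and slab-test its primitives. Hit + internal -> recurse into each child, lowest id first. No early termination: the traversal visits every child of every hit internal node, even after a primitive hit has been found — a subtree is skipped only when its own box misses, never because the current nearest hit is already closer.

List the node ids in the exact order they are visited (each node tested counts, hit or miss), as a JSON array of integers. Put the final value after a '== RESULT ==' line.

Traverse from the root:
N0 x:[59/2,101/2] y:[30,70] z:[35,101/2] -> hit [35,101/2], descend [1, 2]
  N1 x:[59/2,93/2] y:[44,70] z:[40,101/2] -> hit [44,93/2], descend [7, 8]
    N7 x:[73/2,93/2] y:[59,70] z:[40,101/2] -> miss, prune
    N8 x:[59/2,43] y:[44,57] z:[91/2,97/2] -> miss, prune
  N2 x:[39,101/2] y:[30,41] z:[35,99/2] -> hit [39,41], descend [3, 11]
    N3 x:[44,101/2] y:[30,40] z:[35,99/2] -> miss, prune
    N11 x:[39,81/2] y:[36,41] z:[35,83/2] -> hit [39,81/2], descend [5, 9]
      N5 x:[79/2,40] y:[37,41] z:[75/2,83/2] -> hit [79/2,40] leaf, test {P3@t=79/2, P6@t=40}
      N9 x:[39,81/2] y:[36,41] z:[35,73/2] -> miss, prune

order=[0, 1, 7, 8, 2, 3, 11, 5, 9]  |boxes|=9  |leaves|=1  hit=P3

== RESULT ==
[0, 1, 7, 8, 2, 3, 11, 5, 9]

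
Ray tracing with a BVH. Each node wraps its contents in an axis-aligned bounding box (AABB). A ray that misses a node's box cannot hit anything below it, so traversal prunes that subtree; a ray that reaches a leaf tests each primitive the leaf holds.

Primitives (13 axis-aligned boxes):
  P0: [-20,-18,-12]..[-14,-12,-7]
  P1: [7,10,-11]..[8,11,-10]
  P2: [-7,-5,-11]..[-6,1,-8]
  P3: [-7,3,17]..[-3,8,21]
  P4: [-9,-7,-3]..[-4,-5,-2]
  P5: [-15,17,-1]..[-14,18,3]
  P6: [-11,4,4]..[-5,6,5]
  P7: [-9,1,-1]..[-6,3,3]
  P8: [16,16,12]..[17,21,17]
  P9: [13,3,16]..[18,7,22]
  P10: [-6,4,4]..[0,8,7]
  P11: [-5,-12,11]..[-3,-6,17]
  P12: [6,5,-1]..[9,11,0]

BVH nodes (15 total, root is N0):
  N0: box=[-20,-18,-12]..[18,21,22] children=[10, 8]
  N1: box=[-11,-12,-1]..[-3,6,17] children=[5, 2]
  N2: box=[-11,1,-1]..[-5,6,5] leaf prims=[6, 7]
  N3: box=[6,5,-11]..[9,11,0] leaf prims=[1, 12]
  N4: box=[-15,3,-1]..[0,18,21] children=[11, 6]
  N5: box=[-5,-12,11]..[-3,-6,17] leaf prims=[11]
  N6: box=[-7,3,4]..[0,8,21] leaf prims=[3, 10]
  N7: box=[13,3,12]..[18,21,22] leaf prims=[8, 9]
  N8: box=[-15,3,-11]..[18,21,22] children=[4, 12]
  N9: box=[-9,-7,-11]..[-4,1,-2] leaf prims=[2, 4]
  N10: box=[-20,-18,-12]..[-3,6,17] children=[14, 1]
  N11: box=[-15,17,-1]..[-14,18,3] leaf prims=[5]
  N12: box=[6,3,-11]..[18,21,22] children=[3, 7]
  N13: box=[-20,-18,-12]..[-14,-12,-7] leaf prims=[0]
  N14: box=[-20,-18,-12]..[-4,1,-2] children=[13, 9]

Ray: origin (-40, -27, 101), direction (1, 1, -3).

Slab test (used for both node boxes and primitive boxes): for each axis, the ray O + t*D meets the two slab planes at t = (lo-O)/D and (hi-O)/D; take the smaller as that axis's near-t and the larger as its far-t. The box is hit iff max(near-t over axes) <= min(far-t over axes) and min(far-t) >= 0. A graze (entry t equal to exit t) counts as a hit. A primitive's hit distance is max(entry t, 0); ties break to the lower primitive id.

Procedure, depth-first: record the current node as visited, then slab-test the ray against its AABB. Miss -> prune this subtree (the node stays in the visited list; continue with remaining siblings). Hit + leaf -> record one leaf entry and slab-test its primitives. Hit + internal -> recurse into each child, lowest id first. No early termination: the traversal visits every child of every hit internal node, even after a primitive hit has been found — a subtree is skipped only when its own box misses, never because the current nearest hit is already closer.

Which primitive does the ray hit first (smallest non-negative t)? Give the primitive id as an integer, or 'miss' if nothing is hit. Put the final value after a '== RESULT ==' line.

Walk:
N0 x:[20,58] y:[9,48] z:[79/3,113/3] -> hit [79/3,113/3], descend [8, 10]
  N8 x:[25,58] y:[30,48] z:[79/3,112/3] -> hit [30,112/3], descend [4, 12]
    N4 x:[25,40] y:[30,45] z:[80/3,34] -> hit [30,34], descend [6, 11]
      N6 x:[33,40] y:[30,35] z:[80/3,97/3] -> miss, prune
      N11 x:[25,26] y:[44,45] z:[98/3,34] -> miss, prune
    N12 x:[46,58] y:[30,48] z:[79/3,112/3] -> miss, prune
  N10 x:[20,37] y:[9,33] z:[28,113/3] -> hit [28,33], descend [1, 14]
    N1 x:[29,37] y:[15,33] z:[28,34] -> hit [29,33], descend [2, 5]
      N2 x:[29,35] y:[28,33] z:[32,34] -> hit [32,33] leaf, test {P6@t=32, P7(miss)}
      N5 x:[35,37] y:[15,21] z:[28,30] -> miss, prune
    N14 x:[20,36] y:[9,28] z:[103/3,113/3] -> miss, prune

Summary -> nodes [0, 8, 4, 6, 11, 12, 10, 1, 2, 5, 14]; box-tests=11; leaf-entries=1; first=P6

== RESULT ==
6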